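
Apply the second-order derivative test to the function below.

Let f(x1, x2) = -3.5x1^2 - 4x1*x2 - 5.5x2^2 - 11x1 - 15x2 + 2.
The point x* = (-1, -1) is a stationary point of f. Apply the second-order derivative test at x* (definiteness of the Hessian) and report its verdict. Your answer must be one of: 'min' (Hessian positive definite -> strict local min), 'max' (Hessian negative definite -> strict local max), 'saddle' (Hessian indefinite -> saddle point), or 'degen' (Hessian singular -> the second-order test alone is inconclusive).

Compute the Hessian H = grad^2 f:
  H = [[-7, -4], [-4, -11]]
Verify stationarity: grad f(x*) = H x* + g = (0, 0).
Eigenvalues of H: -13.4721, -4.5279.
Both eigenvalues < 0, so H is negative definite -> x* is a strict local max.

max


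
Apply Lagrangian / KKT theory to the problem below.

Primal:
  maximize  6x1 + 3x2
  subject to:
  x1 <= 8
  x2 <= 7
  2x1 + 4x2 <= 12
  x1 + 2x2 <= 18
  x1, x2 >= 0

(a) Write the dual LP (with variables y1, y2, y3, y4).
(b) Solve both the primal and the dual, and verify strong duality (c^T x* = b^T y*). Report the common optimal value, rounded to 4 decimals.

The standard primal-dual pair for 'max c^T x s.t. A x <= b, x >= 0' is:
  Dual:  min b^T y  s.t.  A^T y >= c,  y >= 0.

So the dual LP is:
  minimize  8y1 + 7y2 + 12y3 + 18y4
  subject to:
    y1 + 2y3 + y4 >= 6
    y2 + 4y3 + 2y4 >= 3
    y1, y2, y3, y4 >= 0

Solving the primal: x* = (6, 0).
  primal value c^T x* = 36.
Solving the dual: y* = (0, 0, 3, 0).
  dual value b^T y* = 36.
Strong duality: c^T x* = b^T y*. Confirmed.

36


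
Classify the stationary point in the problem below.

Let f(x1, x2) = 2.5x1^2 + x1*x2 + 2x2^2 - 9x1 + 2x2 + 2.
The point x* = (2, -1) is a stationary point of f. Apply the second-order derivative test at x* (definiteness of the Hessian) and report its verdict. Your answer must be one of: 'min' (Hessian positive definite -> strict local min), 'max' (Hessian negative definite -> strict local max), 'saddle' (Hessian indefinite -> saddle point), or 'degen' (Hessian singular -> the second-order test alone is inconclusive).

Compute the Hessian H = grad^2 f:
  H = [[5, 1], [1, 4]]
Verify stationarity: grad f(x*) = H x* + g = (0, 0).
Eigenvalues of H: 3.382, 5.618.
Both eigenvalues > 0, so H is positive definite -> x* is a strict local min.

min


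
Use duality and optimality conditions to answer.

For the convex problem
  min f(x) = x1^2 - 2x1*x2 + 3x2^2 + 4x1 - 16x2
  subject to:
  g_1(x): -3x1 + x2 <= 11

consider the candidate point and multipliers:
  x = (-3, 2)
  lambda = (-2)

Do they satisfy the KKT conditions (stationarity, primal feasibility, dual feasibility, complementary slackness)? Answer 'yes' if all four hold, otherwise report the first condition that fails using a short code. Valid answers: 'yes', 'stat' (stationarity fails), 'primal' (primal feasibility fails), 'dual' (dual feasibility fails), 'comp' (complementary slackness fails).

Gradient of f: grad f(x) = Q x + c = (-6, 2)
Constraint values g_i(x) = a_i^T x - b_i:
  g_1((-3, 2)) = 0
Stationarity residual: grad f(x) + sum_i lambda_i a_i = (0, 0)
  -> stationarity OK
Primal feasibility (all g_i <= 0): OK
Dual feasibility (all lambda_i >= 0): FAILS
Complementary slackness (lambda_i * g_i(x) = 0 for all i): OK

Verdict: the first failing condition is dual_feasibility -> dual.

dual


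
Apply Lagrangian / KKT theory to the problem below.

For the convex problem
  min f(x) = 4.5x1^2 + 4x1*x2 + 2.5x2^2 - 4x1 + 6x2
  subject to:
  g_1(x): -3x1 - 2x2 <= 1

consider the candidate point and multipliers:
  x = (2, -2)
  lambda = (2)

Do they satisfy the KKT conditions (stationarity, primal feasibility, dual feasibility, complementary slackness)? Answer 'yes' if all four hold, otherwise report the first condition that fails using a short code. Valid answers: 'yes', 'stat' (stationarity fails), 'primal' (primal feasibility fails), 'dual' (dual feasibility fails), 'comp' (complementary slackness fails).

Gradient of f: grad f(x) = Q x + c = (6, 4)
Constraint values g_i(x) = a_i^T x - b_i:
  g_1((2, -2)) = -3
Stationarity residual: grad f(x) + sum_i lambda_i a_i = (0, 0)
  -> stationarity OK
Primal feasibility (all g_i <= 0): OK
Dual feasibility (all lambda_i >= 0): OK
Complementary slackness (lambda_i * g_i(x) = 0 for all i): FAILS

Verdict: the first failing condition is complementary_slackness -> comp.

comp


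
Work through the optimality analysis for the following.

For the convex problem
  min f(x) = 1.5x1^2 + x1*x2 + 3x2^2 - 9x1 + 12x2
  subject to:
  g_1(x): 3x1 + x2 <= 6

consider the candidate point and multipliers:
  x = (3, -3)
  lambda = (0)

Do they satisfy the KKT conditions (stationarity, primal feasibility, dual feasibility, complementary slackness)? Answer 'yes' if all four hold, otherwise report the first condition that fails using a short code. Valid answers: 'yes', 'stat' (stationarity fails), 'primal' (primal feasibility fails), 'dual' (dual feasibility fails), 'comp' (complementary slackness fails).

Gradient of f: grad f(x) = Q x + c = (-3, -3)
Constraint values g_i(x) = a_i^T x - b_i:
  g_1((3, -3)) = 0
Stationarity residual: grad f(x) + sum_i lambda_i a_i = (-3, -3)
  -> stationarity FAILS
Primal feasibility (all g_i <= 0): OK
Dual feasibility (all lambda_i >= 0): OK
Complementary slackness (lambda_i * g_i(x) = 0 for all i): OK

Verdict: the first failing condition is stationarity -> stat.

stat


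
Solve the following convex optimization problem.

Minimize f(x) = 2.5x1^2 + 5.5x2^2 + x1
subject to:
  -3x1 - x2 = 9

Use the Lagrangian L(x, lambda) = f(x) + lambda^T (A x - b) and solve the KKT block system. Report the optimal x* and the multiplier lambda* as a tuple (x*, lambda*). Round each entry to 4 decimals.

Form the Lagrangian:
  L(x, lambda) = (1/2) x^T Q x + c^T x + lambda^T (A x - b)
Stationarity (grad_x L = 0): Q x + c + A^T lambda = 0.
Primal feasibility: A x = b.

This gives the KKT block system:
  [ Q   A^T ] [ x     ]   [-c ]
  [ A    0  ] [ lambda ] = [ b ]

Solving the linear system:
  x*      = (-2.8654, -0.4038)
  lambda* = (-4.4423)
  f(x*)   = 18.5577

x* = (-2.8654, -0.4038), lambda* = (-4.4423)


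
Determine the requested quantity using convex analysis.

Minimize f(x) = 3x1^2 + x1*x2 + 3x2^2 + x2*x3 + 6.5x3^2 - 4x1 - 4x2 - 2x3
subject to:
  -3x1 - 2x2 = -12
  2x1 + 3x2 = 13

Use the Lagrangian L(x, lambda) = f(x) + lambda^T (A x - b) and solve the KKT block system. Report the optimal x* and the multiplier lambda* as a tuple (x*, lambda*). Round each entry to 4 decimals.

Form the Lagrangian:
  L(x, lambda) = (1/2) x^T Q x + c^T x + lambda^T (A x - b)
Stationarity (grad_x L = 0): Q x + c + A^T lambda = 0.
Primal feasibility: A x = b.

This gives the KKT block system:
  [ Q   A^T ] [ x     ]   [-c ]
  [ A    0  ] [ lambda ] = [ b ]

Solving the linear system:
  x*      = (2, 3, -0.0769)
  lambda* = (0.2308, -5.1538)
  f(x*)   = 24.9615

x* = (2, 3, -0.0769), lambda* = (0.2308, -5.1538)


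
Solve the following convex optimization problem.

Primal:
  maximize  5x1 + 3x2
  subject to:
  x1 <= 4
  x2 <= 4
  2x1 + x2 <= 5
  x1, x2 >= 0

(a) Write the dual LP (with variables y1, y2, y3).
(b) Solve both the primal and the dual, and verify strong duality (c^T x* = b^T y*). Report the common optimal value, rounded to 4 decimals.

The standard primal-dual pair for 'max c^T x s.t. A x <= b, x >= 0' is:
  Dual:  min b^T y  s.t.  A^T y >= c,  y >= 0.

So the dual LP is:
  minimize  4y1 + 4y2 + 5y3
  subject to:
    y1 + 2y3 >= 5
    y2 + y3 >= 3
    y1, y2, y3 >= 0

Solving the primal: x* = (0.5, 4).
  primal value c^T x* = 14.5.
Solving the dual: y* = (0, 0.5, 2.5).
  dual value b^T y* = 14.5.
Strong duality: c^T x* = b^T y*. Confirmed.

14.5


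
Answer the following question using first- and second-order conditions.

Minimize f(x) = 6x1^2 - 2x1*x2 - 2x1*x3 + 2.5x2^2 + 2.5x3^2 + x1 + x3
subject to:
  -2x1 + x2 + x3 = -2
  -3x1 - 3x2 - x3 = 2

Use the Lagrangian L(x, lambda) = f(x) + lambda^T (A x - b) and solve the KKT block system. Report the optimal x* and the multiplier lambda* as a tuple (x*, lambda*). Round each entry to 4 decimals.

Form the Lagrangian:
  L(x, lambda) = (1/2) x^T Q x + c^T x + lambda^T (A x - b)
Stationarity (grad_x L = 0): Q x + c + A^T lambda = 0.
Primal feasibility: A x = b.

This gives the KKT block system:
  [ Q   A^T ] [ x     ]   [-c ]
  [ A    0  ] [ lambda ] = [ b ]

Solving the linear system:
  x*      = (0.2601, -0.6502, -0.8297)
  lambda* = (3.6172, -0.0513)
  f(x*)   = 3.3837

x* = (0.2601, -0.6502, -0.8297), lambda* = (3.6172, -0.0513)


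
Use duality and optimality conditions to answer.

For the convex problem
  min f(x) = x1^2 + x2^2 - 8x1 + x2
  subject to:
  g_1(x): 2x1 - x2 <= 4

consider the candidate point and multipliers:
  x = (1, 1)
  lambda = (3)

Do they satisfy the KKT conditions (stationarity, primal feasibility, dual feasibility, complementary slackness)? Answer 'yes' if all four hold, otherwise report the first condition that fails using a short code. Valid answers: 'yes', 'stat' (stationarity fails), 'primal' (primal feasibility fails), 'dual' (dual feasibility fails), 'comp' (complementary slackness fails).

Gradient of f: grad f(x) = Q x + c = (-6, 3)
Constraint values g_i(x) = a_i^T x - b_i:
  g_1((1, 1)) = -3
Stationarity residual: grad f(x) + sum_i lambda_i a_i = (0, 0)
  -> stationarity OK
Primal feasibility (all g_i <= 0): OK
Dual feasibility (all lambda_i >= 0): OK
Complementary slackness (lambda_i * g_i(x) = 0 for all i): FAILS

Verdict: the first failing condition is complementary_slackness -> comp.

comp


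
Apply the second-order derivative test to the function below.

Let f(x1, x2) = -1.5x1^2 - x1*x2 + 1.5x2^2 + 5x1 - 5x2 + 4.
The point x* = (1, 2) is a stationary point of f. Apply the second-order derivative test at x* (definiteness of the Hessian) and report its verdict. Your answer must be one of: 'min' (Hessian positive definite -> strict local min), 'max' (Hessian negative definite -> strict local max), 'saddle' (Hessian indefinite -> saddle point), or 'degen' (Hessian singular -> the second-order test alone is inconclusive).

Compute the Hessian H = grad^2 f:
  H = [[-3, -1], [-1, 3]]
Verify stationarity: grad f(x*) = H x* + g = (0, 0).
Eigenvalues of H: -3.1623, 3.1623.
Eigenvalues have mixed signs, so H is indefinite -> x* is a saddle point.

saddle


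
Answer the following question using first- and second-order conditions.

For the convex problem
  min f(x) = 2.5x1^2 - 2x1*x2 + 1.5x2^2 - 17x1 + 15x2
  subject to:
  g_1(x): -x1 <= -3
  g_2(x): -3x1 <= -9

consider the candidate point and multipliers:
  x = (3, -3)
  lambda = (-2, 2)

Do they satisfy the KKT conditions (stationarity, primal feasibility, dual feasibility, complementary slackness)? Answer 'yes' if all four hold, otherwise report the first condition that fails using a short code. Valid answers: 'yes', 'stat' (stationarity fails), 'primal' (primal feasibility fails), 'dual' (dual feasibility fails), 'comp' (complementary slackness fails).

Gradient of f: grad f(x) = Q x + c = (4, 0)
Constraint values g_i(x) = a_i^T x - b_i:
  g_1((3, -3)) = 0
  g_2((3, -3)) = 0
Stationarity residual: grad f(x) + sum_i lambda_i a_i = (0, 0)
  -> stationarity OK
Primal feasibility (all g_i <= 0): OK
Dual feasibility (all lambda_i >= 0): FAILS
Complementary slackness (lambda_i * g_i(x) = 0 for all i): OK

Verdict: the first failing condition is dual_feasibility -> dual.

dual


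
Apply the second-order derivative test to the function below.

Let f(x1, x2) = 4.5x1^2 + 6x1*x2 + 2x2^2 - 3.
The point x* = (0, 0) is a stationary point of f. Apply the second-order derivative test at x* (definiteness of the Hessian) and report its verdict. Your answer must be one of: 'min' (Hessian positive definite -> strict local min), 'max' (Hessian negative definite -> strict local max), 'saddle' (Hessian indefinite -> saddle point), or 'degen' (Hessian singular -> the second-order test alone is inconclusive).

Compute the Hessian H = grad^2 f:
  H = [[9, 6], [6, 4]]
Verify stationarity: grad f(x*) = H x* + g = (0, 0).
Eigenvalues of H: 0, 13.
H has a zero eigenvalue (singular; positive semidefinite but not definite), so H is neither positive definite, negative definite, nor indefinite. The second-order test alone is inconclusive -> degen.
(Indeed, f is constant along the null direction of H through x*, so x* is not a strict local extremum.)

degen


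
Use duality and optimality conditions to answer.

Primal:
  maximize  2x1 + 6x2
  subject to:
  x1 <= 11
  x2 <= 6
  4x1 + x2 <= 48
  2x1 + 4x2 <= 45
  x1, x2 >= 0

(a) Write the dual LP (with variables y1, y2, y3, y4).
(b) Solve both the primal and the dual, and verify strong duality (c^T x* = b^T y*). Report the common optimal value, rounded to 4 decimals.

The standard primal-dual pair for 'max c^T x s.t. A x <= b, x >= 0' is:
  Dual:  min b^T y  s.t.  A^T y >= c,  y >= 0.

So the dual LP is:
  minimize  11y1 + 6y2 + 48y3 + 45y4
  subject to:
    y1 + 4y3 + 2y4 >= 2
    y2 + y3 + 4y4 >= 6
    y1, y2, y3, y4 >= 0

Solving the primal: x* = (10.5, 6).
  primal value c^T x* = 57.
Solving the dual: y* = (0, 5.5, 0.5, 0).
  dual value b^T y* = 57.
Strong duality: c^T x* = b^T y*. Confirmed.

57


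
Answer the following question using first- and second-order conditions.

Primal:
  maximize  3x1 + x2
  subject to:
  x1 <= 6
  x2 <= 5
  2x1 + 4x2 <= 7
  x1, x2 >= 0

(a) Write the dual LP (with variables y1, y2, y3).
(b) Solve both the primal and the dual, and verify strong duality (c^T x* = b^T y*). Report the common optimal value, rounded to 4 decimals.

The standard primal-dual pair for 'max c^T x s.t. A x <= b, x >= 0' is:
  Dual:  min b^T y  s.t.  A^T y >= c,  y >= 0.

So the dual LP is:
  minimize  6y1 + 5y2 + 7y3
  subject to:
    y1 + 2y3 >= 3
    y2 + 4y3 >= 1
    y1, y2, y3 >= 0

Solving the primal: x* = (3.5, 0).
  primal value c^T x* = 10.5.
Solving the dual: y* = (0, 0, 1.5).
  dual value b^T y* = 10.5.
Strong duality: c^T x* = b^T y*. Confirmed.

10.5


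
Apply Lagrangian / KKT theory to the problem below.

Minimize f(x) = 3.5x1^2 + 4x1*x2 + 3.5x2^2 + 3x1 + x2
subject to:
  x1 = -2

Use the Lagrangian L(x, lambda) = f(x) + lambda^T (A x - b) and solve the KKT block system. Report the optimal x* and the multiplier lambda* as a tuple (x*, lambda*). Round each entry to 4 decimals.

Form the Lagrangian:
  L(x, lambda) = (1/2) x^T Q x + c^T x + lambda^T (A x - b)
Stationarity (grad_x L = 0): Q x + c + A^T lambda = 0.
Primal feasibility: A x = b.

This gives the KKT block system:
  [ Q   A^T ] [ x     ]   [-c ]
  [ A    0  ] [ lambda ] = [ b ]

Solving the linear system:
  x*      = (-2, 1)
  lambda* = (7)
  f(x*)   = 4.5

x* = (-2, 1), lambda* = (7)


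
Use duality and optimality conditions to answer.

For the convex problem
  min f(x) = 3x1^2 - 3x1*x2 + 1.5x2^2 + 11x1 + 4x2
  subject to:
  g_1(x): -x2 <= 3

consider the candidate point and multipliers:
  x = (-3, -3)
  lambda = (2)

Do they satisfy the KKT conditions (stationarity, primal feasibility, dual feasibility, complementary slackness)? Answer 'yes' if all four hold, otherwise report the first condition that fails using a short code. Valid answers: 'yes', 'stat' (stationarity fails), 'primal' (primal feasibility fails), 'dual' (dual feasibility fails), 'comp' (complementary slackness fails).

Gradient of f: grad f(x) = Q x + c = (2, 4)
Constraint values g_i(x) = a_i^T x - b_i:
  g_1((-3, -3)) = 0
Stationarity residual: grad f(x) + sum_i lambda_i a_i = (2, 2)
  -> stationarity FAILS
Primal feasibility (all g_i <= 0): OK
Dual feasibility (all lambda_i >= 0): OK
Complementary slackness (lambda_i * g_i(x) = 0 for all i): OK

Verdict: the first failing condition is stationarity -> stat.

stat


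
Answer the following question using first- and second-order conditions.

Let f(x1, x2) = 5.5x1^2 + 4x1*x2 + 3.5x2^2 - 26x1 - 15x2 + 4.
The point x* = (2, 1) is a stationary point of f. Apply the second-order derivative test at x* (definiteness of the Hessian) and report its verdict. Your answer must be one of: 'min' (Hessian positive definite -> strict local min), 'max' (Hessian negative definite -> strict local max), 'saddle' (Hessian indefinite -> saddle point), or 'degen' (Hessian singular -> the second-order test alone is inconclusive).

Compute the Hessian H = grad^2 f:
  H = [[11, 4], [4, 7]]
Verify stationarity: grad f(x*) = H x* + g = (0, 0).
Eigenvalues of H: 4.5279, 13.4721.
Both eigenvalues > 0, so H is positive definite -> x* is a strict local min.

min


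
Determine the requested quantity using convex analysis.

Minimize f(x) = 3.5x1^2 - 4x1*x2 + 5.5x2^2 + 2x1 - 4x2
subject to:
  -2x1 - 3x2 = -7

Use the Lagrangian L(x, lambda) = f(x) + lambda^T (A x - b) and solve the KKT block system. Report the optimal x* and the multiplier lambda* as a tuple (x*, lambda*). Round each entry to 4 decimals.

Form the Lagrangian:
  L(x, lambda) = (1/2) x^T Q x + c^T x + lambda^T (A x - b)
Stationarity (grad_x L = 0): Q x + c + A^T lambda = 0.
Primal feasibility: A x = b.

This gives the KKT block system:
  [ Q   A^T ] [ x     ]   [-c ]
  [ A    0  ] [ lambda ] = [ b ]

Solving the linear system:
  x*      = (1.2645, 1.4903)
  lambda* = (2.4452)
  f(x*)   = 6.8419

x* = (1.2645, 1.4903), lambda* = (2.4452)


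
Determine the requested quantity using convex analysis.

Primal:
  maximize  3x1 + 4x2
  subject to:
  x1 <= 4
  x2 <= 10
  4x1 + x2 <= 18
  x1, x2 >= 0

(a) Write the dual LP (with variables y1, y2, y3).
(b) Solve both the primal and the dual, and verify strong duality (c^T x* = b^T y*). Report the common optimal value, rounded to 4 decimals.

The standard primal-dual pair for 'max c^T x s.t. A x <= b, x >= 0' is:
  Dual:  min b^T y  s.t.  A^T y >= c,  y >= 0.

So the dual LP is:
  minimize  4y1 + 10y2 + 18y3
  subject to:
    y1 + 4y3 >= 3
    y2 + y3 >= 4
    y1, y2, y3 >= 0

Solving the primal: x* = (2, 10).
  primal value c^T x* = 46.
Solving the dual: y* = (0, 3.25, 0.75).
  dual value b^T y* = 46.
Strong duality: c^T x* = b^T y*. Confirmed.

46


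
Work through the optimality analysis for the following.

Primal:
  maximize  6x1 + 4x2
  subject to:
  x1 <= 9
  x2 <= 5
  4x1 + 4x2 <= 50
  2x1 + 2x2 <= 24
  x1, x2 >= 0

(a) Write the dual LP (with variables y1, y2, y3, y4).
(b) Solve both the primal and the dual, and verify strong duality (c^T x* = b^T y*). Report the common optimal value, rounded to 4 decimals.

The standard primal-dual pair for 'max c^T x s.t. A x <= b, x >= 0' is:
  Dual:  min b^T y  s.t.  A^T y >= c,  y >= 0.

So the dual LP is:
  minimize  9y1 + 5y2 + 50y3 + 24y4
  subject to:
    y1 + 4y3 + 2y4 >= 6
    y2 + 4y3 + 2y4 >= 4
    y1, y2, y3, y4 >= 0

Solving the primal: x* = (9, 3).
  primal value c^T x* = 66.
Solving the dual: y* = (2, 0, 0, 2).
  dual value b^T y* = 66.
Strong duality: c^T x* = b^T y*. Confirmed.

66


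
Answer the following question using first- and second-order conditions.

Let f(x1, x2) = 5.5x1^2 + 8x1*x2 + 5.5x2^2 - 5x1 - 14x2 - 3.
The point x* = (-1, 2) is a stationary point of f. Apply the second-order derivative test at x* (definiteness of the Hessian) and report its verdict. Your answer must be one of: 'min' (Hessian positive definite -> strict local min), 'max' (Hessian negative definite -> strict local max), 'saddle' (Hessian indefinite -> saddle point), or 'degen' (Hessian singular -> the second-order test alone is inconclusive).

Compute the Hessian H = grad^2 f:
  H = [[11, 8], [8, 11]]
Verify stationarity: grad f(x*) = H x* + g = (0, 0).
Eigenvalues of H: 3, 19.
Both eigenvalues > 0, so H is positive definite -> x* is a strict local min.

min


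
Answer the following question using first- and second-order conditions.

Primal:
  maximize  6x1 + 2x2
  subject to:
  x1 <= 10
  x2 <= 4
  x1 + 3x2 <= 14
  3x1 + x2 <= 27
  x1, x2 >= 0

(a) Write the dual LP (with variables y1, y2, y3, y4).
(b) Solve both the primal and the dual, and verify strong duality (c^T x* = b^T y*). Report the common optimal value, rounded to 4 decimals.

The standard primal-dual pair for 'max c^T x s.t. A x <= b, x >= 0' is:
  Dual:  min b^T y  s.t.  A^T y >= c,  y >= 0.

So the dual LP is:
  minimize  10y1 + 4y2 + 14y3 + 27y4
  subject to:
    y1 + y3 + 3y4 >= 6
    y2 + 3y3 + y4 >= 2
    y1, y2, y3, y4 >= 0

Solving the primal: x* = (8.375, 1.875).
  primal value c^T x* = 54.
Solving the dual: y* = (0, 0, 0, 2).
  dual value b^T y* = 54.
Strong duality: c^T x* = b^T y*. Confirmed.

54


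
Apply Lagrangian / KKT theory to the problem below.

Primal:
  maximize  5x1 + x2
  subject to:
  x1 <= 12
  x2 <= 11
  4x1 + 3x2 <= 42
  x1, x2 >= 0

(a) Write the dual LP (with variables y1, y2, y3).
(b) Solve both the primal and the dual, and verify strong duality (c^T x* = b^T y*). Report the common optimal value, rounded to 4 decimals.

The standard primal-dual pair for 'max c^T x s.t. A x <= b, x >= 0' is:
  Dual:  min b^T y  s.t.  A^T y >= c,  y >= 0.

So the dual LP is:
  minimize  12y1 + 11y2 + 42y3
  subject to:
    y1 + 4y3 >= 5
    y2 + 3y3 >= 1
    y1, y2, y3 >= 0

Solving the primal: x* = (10.5, 0).
  primal value c^T x* = 52.5.
Solving the dual: y* = (0, 0, 1.25).
  dual value b^T y* = 52.5.
Strong duality: c^T x* = b^T y*. Confirmed.

52.5


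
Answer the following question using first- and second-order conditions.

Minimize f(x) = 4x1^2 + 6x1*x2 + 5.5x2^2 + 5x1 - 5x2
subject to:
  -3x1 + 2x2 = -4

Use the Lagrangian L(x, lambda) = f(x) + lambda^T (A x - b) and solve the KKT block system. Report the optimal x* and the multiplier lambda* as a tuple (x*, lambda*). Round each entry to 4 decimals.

Form the Lagrangian:
  L(x, lambda) = (1/2) x^T Q x + c^T x + lambda^T (A x - b)
Stationarity (grad_x L = 0): Q x + c + A^T lambda = 0.
Primal feasibility: A x = b.

This gives the KKT block system:
  [ Q   A^T ] [ x     ]   [-c ]
  [ A    0  ] [ lambda ] = [ b ]

Solving the linear system:
  x*      = (0.936, -0.5961)
  lambda* = (2.9704)
  f(x*)   = 9.7709

x* = (0.936, -0.5961), lambda* = (2.9704)


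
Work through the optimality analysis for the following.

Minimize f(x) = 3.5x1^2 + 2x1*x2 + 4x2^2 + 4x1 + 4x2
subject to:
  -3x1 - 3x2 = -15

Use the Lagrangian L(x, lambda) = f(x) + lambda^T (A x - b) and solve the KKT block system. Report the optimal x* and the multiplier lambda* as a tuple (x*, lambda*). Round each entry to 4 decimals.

Form the Lagrangian:
  L(x, lambda) = (1/2) x^T Q x + c^T x + lambda^T (A x - b)
Stationarity (grad_x L = 0): Q x + c + A^T lambda = 0.
Primal feasibility: A x = b.

This gives the KKT block system:
  [ Q   A^T ] [ x     ]   [-c ]
  [ A    0  ] [ lambda ] = [ b ]

Solving the linear system:
  x*      = (2.7273, 2.2727)
  lambda* = (9.2121)
  f(x*)   = 79.0909

x* = (2.7273, 2.2727), lambda* = (9.2121)


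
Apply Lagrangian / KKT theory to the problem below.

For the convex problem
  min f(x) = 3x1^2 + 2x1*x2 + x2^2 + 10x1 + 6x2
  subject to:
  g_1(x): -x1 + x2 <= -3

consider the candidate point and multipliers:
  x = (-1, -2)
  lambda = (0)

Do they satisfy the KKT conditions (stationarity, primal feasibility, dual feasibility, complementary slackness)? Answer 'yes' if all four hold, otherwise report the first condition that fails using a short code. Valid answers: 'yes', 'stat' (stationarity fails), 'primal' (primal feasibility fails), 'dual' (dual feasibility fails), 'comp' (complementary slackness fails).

Gradient of f: grad f(x) = Q x + c = (0, 0)
Constraint values g_i(x) = a_i^T x - b_i:
  g_1((-1, -2)) = 2
Stationarity residual: grad f(x) + sum_i lambda_i a_i = (0, 0)
  -> stationarity OK
Primal feasibility (all g_i <= 0): FAILS
Dual feasibility (all lambda_i >= 0): OK
Complementary slackness (lambda_i * g_i(x) = 0 for all i): OK

Verdict: the first failing condition is primal_feasibility -> primal.

primal


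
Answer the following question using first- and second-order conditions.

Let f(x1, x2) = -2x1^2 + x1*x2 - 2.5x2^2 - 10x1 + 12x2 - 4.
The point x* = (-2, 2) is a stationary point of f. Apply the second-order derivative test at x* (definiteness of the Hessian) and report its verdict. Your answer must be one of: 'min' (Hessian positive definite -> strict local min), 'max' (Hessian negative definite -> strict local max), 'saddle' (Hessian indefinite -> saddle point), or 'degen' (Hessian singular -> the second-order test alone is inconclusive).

Compute the Hessian H = grad^2 f:
  H = [[-4, 1], [1, -5]]
Verify stationarity: grad f(x*) = H x* + g = (0, 0).
Eigenvalues of H: -5.618, -3.382.
Both eigenvalues < 0, so H is negative definite -> x* is a strict local max.

max


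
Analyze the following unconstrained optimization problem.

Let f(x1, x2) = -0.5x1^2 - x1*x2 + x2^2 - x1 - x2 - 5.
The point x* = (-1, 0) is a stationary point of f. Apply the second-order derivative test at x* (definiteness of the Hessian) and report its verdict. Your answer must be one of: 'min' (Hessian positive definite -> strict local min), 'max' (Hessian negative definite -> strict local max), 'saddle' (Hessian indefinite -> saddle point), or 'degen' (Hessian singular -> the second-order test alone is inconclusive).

Compute the Hessian H = grad^2 f:
  H = [[-1, -1], [-1, 2]]
Verify stationarity: grad f(x*) = H x* + g = (0, 0).
Eigenvalues of H: -1.3028, 2.3028.
Eigenvalues have mixed signs, so H is indefinite -> x* is a saddle point.

saddle


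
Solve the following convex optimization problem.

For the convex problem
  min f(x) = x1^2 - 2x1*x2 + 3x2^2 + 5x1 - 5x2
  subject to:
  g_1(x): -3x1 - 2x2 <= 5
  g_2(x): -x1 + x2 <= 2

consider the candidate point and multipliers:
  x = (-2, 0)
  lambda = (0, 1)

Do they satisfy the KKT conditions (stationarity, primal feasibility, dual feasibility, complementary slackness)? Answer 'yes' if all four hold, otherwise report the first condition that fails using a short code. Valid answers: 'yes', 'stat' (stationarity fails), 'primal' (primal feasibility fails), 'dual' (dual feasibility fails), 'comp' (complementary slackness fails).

Gradient of f: grad f(x) = Q x + c = (1, -1)
Constraint values g_i(x) = a_i^T x - b_i:
  g_1((-2, 0)) = 1
  g_2((-2, 0)) = 0
Stationarity residual: grad f(x) + sum_i lambda_i a_i = (0, 0)
  -> stationarity OK
Primal feasibility (all g_i <= 0): FAILS
Dual feasibility (all lambda_i >= 0): OK
Complementary slackness (lambda_i * g_i(x) = 0 for all i): OK

Verdict: the first failing condition is primal_feasibility -> primal.

primal


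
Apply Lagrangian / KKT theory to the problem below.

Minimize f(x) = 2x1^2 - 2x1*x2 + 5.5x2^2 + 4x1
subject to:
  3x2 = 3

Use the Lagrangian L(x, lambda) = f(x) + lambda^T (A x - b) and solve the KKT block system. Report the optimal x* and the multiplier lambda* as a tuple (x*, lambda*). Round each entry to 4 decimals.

Form the Lagrangian:
  L(x, lambda) = (1/2) x^T Q x + c^T x + lambda^T (A x - b)
Stationarity (grad_x L = 0): Q x + c + A^T lambda = 0.
Primal feasibility: A x = b.

This gives the KKT block system:
  [ Q   A^T ] [ x     ]   [-c ]
  [ A    0  ] [ lambda ] = [ b ]

Solving the linear system:
  x*      = (-0.5, 1)
  lambda* = (-4)
  f(x*)   = 5

x* = (-0.5, 1), lambda* = (-4)


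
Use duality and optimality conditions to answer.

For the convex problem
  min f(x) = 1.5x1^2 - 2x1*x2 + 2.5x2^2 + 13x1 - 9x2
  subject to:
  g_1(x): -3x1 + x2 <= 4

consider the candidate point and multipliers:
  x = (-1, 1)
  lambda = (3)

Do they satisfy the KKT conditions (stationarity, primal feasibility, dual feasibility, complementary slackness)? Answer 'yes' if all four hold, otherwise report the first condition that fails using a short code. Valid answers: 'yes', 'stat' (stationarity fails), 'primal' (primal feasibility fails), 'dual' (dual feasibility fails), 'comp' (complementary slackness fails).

Gradient of f: grad f(x) = Q x + c = (8, -2)
Constraint values g_i(x) = a_i^T x - b_i:
  g_1((-1, 1)) = 0
Stationarity residual: grad f(x) + sum_i lambda_i a_i = (-1, 1)
  -> stationarity FAILS
Primal feasibility (all g_i <= 0): OK
Dual feasibility (all lambda_i >= 0): OK
Complementary slackness (lambda_i * g_i(x) = 0 for all i): OK

Verdict: the first failing condition is stationarity -> stat.

stat


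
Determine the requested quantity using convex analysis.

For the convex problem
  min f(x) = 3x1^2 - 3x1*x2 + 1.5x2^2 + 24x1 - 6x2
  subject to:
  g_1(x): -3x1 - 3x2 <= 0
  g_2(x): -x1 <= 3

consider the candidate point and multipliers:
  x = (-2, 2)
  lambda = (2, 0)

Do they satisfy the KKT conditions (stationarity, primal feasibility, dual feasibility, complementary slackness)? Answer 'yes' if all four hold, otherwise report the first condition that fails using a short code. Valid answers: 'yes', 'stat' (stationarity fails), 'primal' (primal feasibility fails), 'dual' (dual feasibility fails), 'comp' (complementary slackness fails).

Gradient of f: grad f(x) = Q x + c = (6, 6)
Constraint values g_i(x) = a_i^T x - b_i:
  g_1((-2, 2)) = 0
  g_2((-2, 2)) = -1
Stationarity residual: grad f(x) + sum_i lambda_i a_i = (0, 0)
  -> stationarity OK
Primal feasibility (all g_i <= 0): OK
Dual feasibility (all lambda_i >= 0): OK
Complementary slackness (lambda_i * g_i(x) = 0 for all i): OK

Verdict: yes, KKT holds.

yes


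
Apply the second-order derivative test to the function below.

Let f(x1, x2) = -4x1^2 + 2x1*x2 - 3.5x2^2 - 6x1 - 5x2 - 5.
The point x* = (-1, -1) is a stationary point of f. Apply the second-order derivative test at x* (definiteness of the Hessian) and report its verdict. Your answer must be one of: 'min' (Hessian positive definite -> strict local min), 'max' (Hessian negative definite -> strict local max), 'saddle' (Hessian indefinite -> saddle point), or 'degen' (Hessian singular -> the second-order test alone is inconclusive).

Compute the Hessian H = grad^2 f:
  H = [[-8, 2], [2, -7]]
Verify stationarity: grad f(x*) = H x* + g = (0, 0).
Eigenvalues of H: -9.5616, -5.4384.
Both eigenvalues < 0, so H is negative definite -> x* is a strict local max.

max


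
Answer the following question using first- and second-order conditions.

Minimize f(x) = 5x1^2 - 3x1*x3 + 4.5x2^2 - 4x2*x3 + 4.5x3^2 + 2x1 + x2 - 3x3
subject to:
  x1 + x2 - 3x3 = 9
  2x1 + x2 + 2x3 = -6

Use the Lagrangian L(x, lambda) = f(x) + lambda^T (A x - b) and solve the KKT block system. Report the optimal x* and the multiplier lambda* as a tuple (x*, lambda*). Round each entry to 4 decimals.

Form the Lagrangian:
  L(x, lambda) = (1/2) x^T Q x + c^T x + lambda^T (A x - b)
Stationarity (grad_x L = 0): Q x + c + A^T lambda = 0.
Primal feasibility: A x = b.

This gives the KKT block system:
  [ Q   A^T ] [ x     ]   [-c ]
  [ A    0  ] [ lambda ] = [ b ]

Solving the linear system:
  x*      = (0.1186, -0.1898, -3.0237)
  lambda* = (-10.5169, -0.8702)
  f(x*)   = 49.2747

x* = (0.1186, -0.1898, -3.0237), lambda* = (-10.5169, -0.8702)


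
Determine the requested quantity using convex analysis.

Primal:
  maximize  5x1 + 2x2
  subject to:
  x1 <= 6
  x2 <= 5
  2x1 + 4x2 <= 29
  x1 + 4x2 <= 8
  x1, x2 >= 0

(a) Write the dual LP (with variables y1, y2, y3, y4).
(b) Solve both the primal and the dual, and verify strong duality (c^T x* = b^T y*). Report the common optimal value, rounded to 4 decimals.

The standard primal-dual pair for 'max c^T x s.t. A x <= b, x >= 0' is:
  Dual:  min b^T y  s.t.  A^T y >= c,  y >= 0.

So the dual LP is:
  minimize  6y1 + 5y2 + 29y3 + 8y4
  subject to:
    y1 + 2y3 + y4 >= 5
    y2 + 4y3 + 4y4 >= 2
    y1, y2, y3, y4 >= 0

Solving the primal: x* = (6, 0.5).
  primal value c^T x* = 31.
Solving the dual: y* = (4.5, 0, 0, 0.5).
  dual value b^T y* = 31.
Strong duality: c^T x* = b^T y*. Confirmed.

31


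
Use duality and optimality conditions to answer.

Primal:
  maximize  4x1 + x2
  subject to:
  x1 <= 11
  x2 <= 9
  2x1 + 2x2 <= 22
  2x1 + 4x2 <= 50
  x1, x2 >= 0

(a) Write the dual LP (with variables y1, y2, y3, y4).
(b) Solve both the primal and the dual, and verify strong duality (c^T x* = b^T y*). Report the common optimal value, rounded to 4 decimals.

The standard primal-dual pair for 'max c^T x s.t. A x <= b, x >= 0' is:
  Dual:  min b^T y  s.t.  A^T y >= c,  y >= 0.

So the dual LP is:
  minimize  11y1 + 9y2 + 22y3 + 50y4
  subject to:
    y1 + 2y3 + 2y4 >= 4
    y2 + 2y3 + 4y4 >= 1
    y1, y2, y3, y4 >= 0

Solving the primal: x* = (11, 0).
  primal value c^T x* = 44.
Solving the dual: y* = (0, 0, 2, 0).
  dual value b^T y* = 44.
Strong duality: c^T x* = b^T y*. Confirmed.

44


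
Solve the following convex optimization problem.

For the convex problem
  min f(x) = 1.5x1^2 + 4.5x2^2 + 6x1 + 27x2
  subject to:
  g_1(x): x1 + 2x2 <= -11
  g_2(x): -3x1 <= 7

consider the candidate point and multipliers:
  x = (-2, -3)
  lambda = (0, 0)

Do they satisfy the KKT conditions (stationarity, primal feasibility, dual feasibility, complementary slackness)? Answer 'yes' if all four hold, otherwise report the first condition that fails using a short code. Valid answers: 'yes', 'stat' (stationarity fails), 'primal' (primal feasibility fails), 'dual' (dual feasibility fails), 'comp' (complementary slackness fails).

Gradient of f: grad f(x) = Q x + c = (0, 0)
Constraint values g_i(x) = a_i^T x - b_i:
  g_1((-2, -3)) = 3
  g_2((-2, -3)) = -1
Stationarity residual: grad f(x) + sum_i lambda_i a_i = (0, 0)
  -> stationarity OK
Primal feasibility (all g_i <= 0): FAILS
Dual feasibility (all lambda_i >= 0): OK
Complementary slackness (lambda_i * g_i(x) = 0 for all i): OK

Verdict: the first failing condition is primal_feasibility -> primal.

primal


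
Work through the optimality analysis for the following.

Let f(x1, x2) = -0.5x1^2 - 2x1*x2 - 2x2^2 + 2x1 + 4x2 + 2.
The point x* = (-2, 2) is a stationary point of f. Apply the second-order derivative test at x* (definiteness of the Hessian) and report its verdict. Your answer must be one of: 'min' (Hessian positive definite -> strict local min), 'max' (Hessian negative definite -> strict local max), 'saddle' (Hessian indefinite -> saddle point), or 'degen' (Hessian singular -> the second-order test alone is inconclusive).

Compute the Hessian H = grad^2 f:
  H = [[-1, -2], [-2, -4]]
Verify stationarity: grad f(x*) = H x* + g = (0, 0).
Eigenvalues of H: -5, 0.
H has a zero eigenvalue (singular; negative semidefinite but not definite), so H is neither positive definite, negative definite, nor indefinite. The second-order test alone is inconclusive -> degen.
(Indeed, f is constant along the null direction of H through x*, so x* is not a strict local extremum.)

degen


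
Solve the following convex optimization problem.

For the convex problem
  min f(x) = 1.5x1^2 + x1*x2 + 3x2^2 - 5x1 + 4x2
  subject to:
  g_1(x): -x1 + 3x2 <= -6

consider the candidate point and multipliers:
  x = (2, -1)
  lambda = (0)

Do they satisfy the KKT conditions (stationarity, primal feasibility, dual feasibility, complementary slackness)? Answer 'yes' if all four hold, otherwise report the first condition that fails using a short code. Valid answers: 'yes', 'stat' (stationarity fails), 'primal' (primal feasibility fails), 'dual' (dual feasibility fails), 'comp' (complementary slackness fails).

Gradient of f: grad f(x) = Q x + c = (0, 0)
Constraint values g_i(x) = a_i^T x - b_i:
  g_1((2, -1)) = 1
Stationarity residual: grad f(x) + sum_i lambda_i a_i = (0, 0)
  -> stationarity OK
Primal feasibility (all g_i <= 0): FAILS
Dual feasibility (all lambda_i >= 0): OK
Complementary slackness (lambda_i * g_i(x) = 0 for all i): OK

Verdict: the first failing condition is primal_feasibility -> primal.

primal


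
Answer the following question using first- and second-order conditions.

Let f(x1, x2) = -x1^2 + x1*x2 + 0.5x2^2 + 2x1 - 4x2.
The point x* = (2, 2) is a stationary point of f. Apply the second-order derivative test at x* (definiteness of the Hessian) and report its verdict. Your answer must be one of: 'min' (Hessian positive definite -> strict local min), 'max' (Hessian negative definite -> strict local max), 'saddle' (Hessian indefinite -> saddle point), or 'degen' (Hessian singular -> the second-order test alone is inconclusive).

Compute the Hessian H = grad^2 f:
  H = [[-2, 1], [1, 1]]
Verify stationarity: grad f(x*) = H x* + g = (0, 0).
Eigenvalues of H: -2.3028, 1.3028.
Eigenvalues have mixed signs, so H is indefinite -> x* is a saddle point.

saddle


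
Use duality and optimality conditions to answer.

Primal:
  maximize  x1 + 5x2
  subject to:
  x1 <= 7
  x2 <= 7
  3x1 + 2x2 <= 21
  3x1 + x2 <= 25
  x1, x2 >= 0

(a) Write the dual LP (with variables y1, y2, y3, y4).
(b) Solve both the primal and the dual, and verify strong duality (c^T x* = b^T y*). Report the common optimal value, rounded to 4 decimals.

The standard primal-dual pair for 'max c^T x s.t. A x <= b, x >= 0' is:
  Dual:  min b^T y  s.t.  A^T y >= c,  y >= 0.

So the dual LP is:
  minimize  7y1 + 7y2 + 21y3 + 25y4
  subject to:
    y1 + 3y3 + 3y4 >= 1
    y2 + 2y3 + y4 >= 5
    y1, y2, y3, y4 >= 0

Solving the primal: x* = (2.3333, 7).
  primal value c^T x* = 37.3333.
Solving the dual: y* = (0, 4.3333, 0.3333, 0).
  dual value b^T y* = 37.3333.
Strong duality: c^T x* = b^T y*. Confirmed.

37.3333


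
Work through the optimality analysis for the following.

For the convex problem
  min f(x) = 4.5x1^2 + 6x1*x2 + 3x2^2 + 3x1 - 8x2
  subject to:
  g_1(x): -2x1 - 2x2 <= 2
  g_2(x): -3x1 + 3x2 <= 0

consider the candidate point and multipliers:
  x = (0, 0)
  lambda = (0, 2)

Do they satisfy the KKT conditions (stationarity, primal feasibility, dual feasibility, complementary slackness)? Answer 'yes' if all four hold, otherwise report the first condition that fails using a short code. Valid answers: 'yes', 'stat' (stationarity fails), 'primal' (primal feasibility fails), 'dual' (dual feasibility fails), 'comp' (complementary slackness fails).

Gradient of f: grad f(x) = Q x + c = (3, -8)
Constraint values g_i(x) = a_i^T x - b_i:
  g_1((0, 0)) = -2
  g_2((0, 0)) = 0
Stationarity residual: grad f(x) + sum_i lambda_i a_i = (-3, -2)
  -> stationarity FAILS
Primal feasibility (all g_i <= 0): OK
Dual feasibility (all lambda_i >= 0): OK
Complementary slackness (lambda_i * g_i(x) = 0 for all i): OK

Verdict: the first failing condition is stationarity -> stat.

stat


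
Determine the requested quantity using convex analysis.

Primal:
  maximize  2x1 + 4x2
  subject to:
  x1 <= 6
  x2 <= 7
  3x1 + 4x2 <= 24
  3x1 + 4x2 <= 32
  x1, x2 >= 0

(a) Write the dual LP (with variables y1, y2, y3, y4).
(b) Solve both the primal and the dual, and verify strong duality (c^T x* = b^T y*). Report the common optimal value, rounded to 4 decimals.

The standard primal-dual pair for 'max c^T x s.t. A x <= b, x >= 0' is:
  Dual:  min b^T y  s.t.  A^T y >= c,  y >= 0.

So the dual LP is:
  minimize  6y1 + 7y2 + 24y3 + 32y4
  subject to:
    y1 + 3y3 + 3y4 >= 2
    y2 + 4y3 + 4y4 >= 4
    y1, y2, y3, y4 >= 0

Solving the primal: x* = (0, 6).
  primal value c^T x* = 24.
Solving the dual: y* = (0, 0, 1, 0).
  dual value b^T y* = 24.
Strong duality: c^T x* = b^T y*. Confirmed.

24


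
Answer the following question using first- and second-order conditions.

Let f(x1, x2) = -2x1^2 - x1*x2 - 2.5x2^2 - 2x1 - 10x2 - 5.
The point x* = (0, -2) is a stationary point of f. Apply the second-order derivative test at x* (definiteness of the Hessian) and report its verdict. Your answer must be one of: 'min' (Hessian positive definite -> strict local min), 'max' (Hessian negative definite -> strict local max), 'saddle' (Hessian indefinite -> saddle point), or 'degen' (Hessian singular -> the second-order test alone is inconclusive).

Compute the Hessian H = grad^2 f:
  H = [[-4, -1], [-1, -5]]
Verify stationarity: grad f(x*) = H x* + g = (0, 0).
Eigenvalues of H: -5.618, -3.382.
Both eigenvalues < 0, so H is negative definite -> x* is a strict local max.

max


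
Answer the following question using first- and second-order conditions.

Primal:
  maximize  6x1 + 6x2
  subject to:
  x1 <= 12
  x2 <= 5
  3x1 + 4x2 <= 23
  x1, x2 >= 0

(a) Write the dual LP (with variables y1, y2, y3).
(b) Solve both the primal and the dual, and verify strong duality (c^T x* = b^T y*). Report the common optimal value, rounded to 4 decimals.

The standard primal-dual pair for 'max c^T x s.t. A x <= b, x >= 0' is:
  Dual:  min b^T y  s.t.  A^T y >= c,  y >= 0.

So the dual LP is:
  minimize  12y1 + 5y2 + 23y3
  subject to:
    y1 + 3y3 >= 6
    y2 + 4y3 >= 6
    y1, y2, y3 >= 0

Solving the primal: x* = (7.6667, 0).
  primal value c^T x* = 46.
Solving the dual: y* = (0, 0, 2).
  dual value b^T y* = 46.
Strong duality: c^T x* = b^T y*. Confirmed.

46
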